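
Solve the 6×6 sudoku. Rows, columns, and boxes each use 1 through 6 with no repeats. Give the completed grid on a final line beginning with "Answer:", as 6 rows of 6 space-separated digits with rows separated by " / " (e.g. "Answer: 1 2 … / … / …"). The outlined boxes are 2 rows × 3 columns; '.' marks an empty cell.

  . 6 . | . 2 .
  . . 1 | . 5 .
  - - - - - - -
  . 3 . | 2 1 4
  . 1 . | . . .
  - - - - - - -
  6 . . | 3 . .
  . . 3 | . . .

Step 1. [r6c1∈{1,2,4,5}] across col 1, 1 lands solely at r6c1, so r6c1=1.
Step 2. [r3c1∈{5}] r3c1's peers cover all but 5. So r3c1=5.
Step 3. [r5c5∈{4}] r5c5 is down to just 4, so r5c5=4.
Step 4. [r5c6∈{1,2,5}] across row 5, 1 lands solely at r5c6 ⇒ r5c6=1.
Step 5. [r6c5∈{6}] only 6 remains possible at r6c5, so r6c5=6.
Step 6. [r6c4∈{5}] nothing but 5 survives at r6c4, so r6c4=5.
Step 7. [r4c4∈{6}] only 6 remains possible at r4c4 ⇒ r4c4=6.
Step 8. [r2c4∈{4}] nothing but 4 survives at r2c4. So r2c4=4.
Step 9. [r1c6∈{3}] nothing but 3 survives at r1c6 ⇒ r1c6=3.
Step 10. [r2c2∈{2}] r2c2's peers cover all but 2, so r2c2=2.
Step 11. [r4c1∈{2,4}] across col 1, 2 lands solely at r4c1 ⇒ r4c1=2.
Step 12. [r1c3∈{4,5}] row 1 places 5 nowhere but r1c3, so r1c3=5.
Step 13. [r4c6∈{5}] nothing but 5 survives at r4c6 ⇒ r4c6=5.
Step 14. [r3c3∈{6}] only 6 remains possible at r3c3. So r3c3=6.
Step 15. [r5c3∈{2}] only 2 remains possible at r5c3, so r5c3=2.
Step 16. [r1c4∈{1}] r1c4 has the single candidate 1 ⇒ r1c4=1.
Step 17. [r5c2∈{5}] r5c2 has the single candidate 5 ⇒ r5c2=5.
Step 18. [r4c5∈{3}] r4c5 is down to just 3 ⇒ r4c5=3.
Step 19. [r2c1∈{3}] nothing but 3 survives at r2c1, so r2c1=3.
Step 20. [r1c1∈{4}] r1c1 is down to just 4, so r1c1=4.
Step 21. [r6c2∈{4}] r6c2 has the single candidate 4 ⇒ r6c2=4.
Step 22. [r2c6∈{6}] r2c6's peers cover all but 6 ⇒ r2c6=6.
Step 23. [r6c6∈{2}] r6c6 has the single candidate 2, so r6c6=2.
Step 24. [r4c3∈{4}] only 4 remains possible at r4c3 ⇒ r4c3=4.

Answer: 4 6 5 1 2 3 / 3 2 1 4 5 6 / 5 3 6 2 1 4 / 2 1 4 6 3 5 / 6 5 2 3 4 1 / 1 4 3 5 6 2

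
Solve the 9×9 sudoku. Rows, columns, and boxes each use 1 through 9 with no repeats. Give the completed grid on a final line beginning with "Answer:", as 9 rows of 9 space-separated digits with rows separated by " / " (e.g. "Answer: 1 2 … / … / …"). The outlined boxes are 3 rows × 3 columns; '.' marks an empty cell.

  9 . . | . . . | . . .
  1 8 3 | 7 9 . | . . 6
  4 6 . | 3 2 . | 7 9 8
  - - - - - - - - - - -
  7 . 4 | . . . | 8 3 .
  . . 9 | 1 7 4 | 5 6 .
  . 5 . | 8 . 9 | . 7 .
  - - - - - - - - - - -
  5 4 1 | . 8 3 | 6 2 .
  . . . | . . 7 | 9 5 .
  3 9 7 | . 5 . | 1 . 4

Step 1. [r8c2∈{2}] only 2 remains possible at r8c2. So r8c2=2.
Step 2. [r1c9∈{1,2,3,5}] across col 9, 5 lands solely at r1c9 ⇒ r1c9=5.
Step 3. [r4c5∈{6}] r4c5 is down to just 6, so r4c5=6.
Step 4. [r5c9∈{2}] r5c9 has the single candidate 2 ⇒ r5c9=2.
Step 5. [r1c8∈{1,4}] 1 has one home in col 8: r1c8, so r1c8=1.
Step 6. [r1c5∈{4}] r1c5 has the single candidate 4, so r1c5=4.
Step 7. [r1c4∈{6}] only 6 remains possible at r1c4 ⇒ r1c4=6.
Step 8. [r8c3∈{6,8}] r8c3 is the only open cell in col 3 admitting 8, so r8c3=8.
Step 9. [r6c1∈{2,6}] in col 1, 2 fits only at r6c1 ⇒ r6c1=2.
Step 10. [r9c4∈{2}] r9c4 is down to just 2 ⇒ r9c4=2.
Step 11. [r2c7∈{2,4}] r2c7 is the only open cell in row 2 admitting 2, so r2c7=2.
Step 12. [r2c6∈{5}] r2c6 is down to just 5, so r2c6=5.
Step 13. [r6c9∈{1}] r6c9 is down to just 1, so r6c9=1.
Step 14. [r4c6∈{2}] r4c6 is down to just 2. So r4c6=2.
Step 15. [r5c2∈{3}] nothing but 3 survives at r5c2 ⇒ r5c2=3.
Step 16. [r4c2∈{1}] r4c2's peers cover all but 1. So r4c2=1.
Step 17. [r8c4∈{4}] nothing but 4 survives at r8c4, so r8c4=4.
Step 18. [r1c6∈{8}] nothing but 8 survives at r1c6 ⇒ r1c6=8.
Step 19. [r6c5∈{3}] r6c5's peers cover all but 3, so r6c5=3.
Step 20. [r1c7∈{3}] r1c7 has the single candidate 3. So r1c7=3.
Step 21. [r5c1∈{8}] only 8 remains possible at r5c1, so r5c1=8.
Step 22. [r1c3∈{2}] r1c3's peers cover all but 2 ⇒ r1c3=2.
Step 23. [r9c8∈{8}] nothing but 8 survives at r9c8, so r9c8=8.
Step 24. [r6c7∈{4}] only 4 remains possible at r6c7, so r6c7=4.
Step 25. [r4c9∈{9}] nothing but 9 survives at r4c9 ⇒ r4c9=9.
Step 26. [r7c4∈{9}] only 9 remains possible at r7c4, so r7c4=9.
Step 27. [r3c3∈{5}] r3c3 has the single candidate 5, so r3c3=5.
Step 28. [r8c9∈{3}] r8c9 is down to just 3, so r8c9=3.
Step 29. [r4c4∈{5}] nothing but 5 survives at r4c4 ⇒ r4c4=5.
Step 30. [r1c2∈{7}] only 7 remains possible at r1c2, so r1c2=7.
Step 31. [r3c6∈{1}] only 1 remains possible at r3c6. So r3c6=1.
Step 32. [r2c8∈{4}] r2c8's peers cover all but 4, so r2c8=4.
Step 33. [r6c3∈{6}] r6c3 has the single candidate 6. So r6c3=6.
Step 34. [r9c6∈{6}] nothing but 6 survives at r9c6 ⇒ r9c6=6.
Step 35. [r8c5∈{1}] nothing but 1 survives at r8c5. So r8c5=1.
Step 36. [r8c1∈{6}] r8c1 has the single candidate 6 ⇒ r8c1=6.
Step 37. [r7c9∈{7}] only 7 remains possible at r7c9, so r7c9=7.

Answer: 9 7 2 6 4 8 3 1 5 / 1 8 3 7 9 5 2 4 6 / 4 6 5 3 2 1 7 9 8 / 7 1 4 5 6 2 8 3 9 / 8 3 9 1 7 4 5 6 2 / 2 5 6 8 3 9 4 7 1 / 5 4 1 9 8 3 6 2 7 / 6 2 8 4 1 7 9 5 3 / 3 9 7 2 5 6 1 8 4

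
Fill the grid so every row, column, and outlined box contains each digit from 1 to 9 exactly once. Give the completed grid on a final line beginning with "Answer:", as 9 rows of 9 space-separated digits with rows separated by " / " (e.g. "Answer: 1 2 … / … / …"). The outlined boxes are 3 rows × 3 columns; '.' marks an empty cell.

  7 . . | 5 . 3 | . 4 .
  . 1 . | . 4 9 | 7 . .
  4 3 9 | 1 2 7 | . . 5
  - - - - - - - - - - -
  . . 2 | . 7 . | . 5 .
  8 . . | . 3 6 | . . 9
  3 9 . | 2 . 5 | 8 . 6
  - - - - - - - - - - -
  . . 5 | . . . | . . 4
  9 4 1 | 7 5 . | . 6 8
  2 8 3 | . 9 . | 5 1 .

Step 1. [r5c4∈{4}] r5c4 is down to just 4 ⇒ r5c4=4.
Step 2. [r7c1∈{6}] r7c1 has the single candidate 6. So r7c1=6.
Step 3. [r1c5∈{6,8}] across col 5, 6 lands solely at r1c5. So r1c5=6.
Step 4. [r5c7∈{1,2}] across row 5, 1 lands solely at r5c7. So r5c7=1.
Step 5. [r2c4∈{8}] r2c4 has the single candidate 8. So r2c4=8.
Step 6. [r8c7∈{2,3}] across row 8, 3 lands solely at r8c7, so r8c7=3.
Step 7. [r7c8∈{2,7,9}] 9 has one home in col 8: r7c8, so r7c8=9.
Step 8. [r5c3∈{7}] nothing but 7 survives at r5c3. So r5c3=7.
Step 9. [r6c5∈{1}] only 1 remains possible at r6c5. So r6c5=1.
Step 10. [r7c6∈{1,2,8}] in row 7, 1 fits only at r7c6. So r7c6=1.
Step 11. [r2c8∈{2,3}] r2c8 is the only open cell in col 8 admitting 3 ⇒ r2c8=3.
Step 12. [r2c9∈{2}] nothing but 2 survives at r2c9. So r2c9=2.
Step 13. [r5c8∈{2}] r5c8 has the single candidate 2, so r5c8=2.
Step 14. [r7c5∈{8}] r7c5 is down to just 8. So r7c5=8.
Step 15. [r7c4∈{3}] nothing but 3 survives at r7c4 ⇒ r7c4=3.
Step 16. [r4c6∈{8}] r4c6's peers cover all but 8 ⇒ r4c6=8.
Step 17. [r5c2∈{5}] r5c2 is down to just 5. So r5c2=5.
Step 18. [r3c7∈{6}] nothing but 6 survives at r3c7 ⇒ r3c7=6.
Step 19. [r3c8∈{8}] r3c8 has the single candidate 8 ⇒ r3c8=8.
Step 20. [r1c3∈{8}] nothing but 8 survives at r1c3. So r1c3=8.
Step 21. [r4c9∈{3}] r4c9's peers cover all but 3. So r4c9=3.
Step 22. [r9c4∈{6}] r9c4 is down to just 6. So r9c4=6.
Step 23. [r2c3∈{6}] only 6 remains possible at r2c3 ⇒ r2c3=6.
Step 24. [r6c3∈{4}] r6c3 is down to just 4. So r6c3=4.
Step 25. [r1c2∈{2}] nothing but 2 survives at r1c2 ⇒ r1c2=2.
Step 26. [r8c6∈{2}] r8c6 is down to just 2 ⇒ r8c6=2.
Step 27. [r4c2∈{6}] r4c2's peers cover all but 6, so r4c2=6.
Step 28. [r1c7∈{9}] only 9 remains possible at r1c7, so r1c7=9.
Step 29. [r4c1∈{1}] r4c1 has the single candidate 1 ⇒ r4c1=1.
Step 30. [r6c8∈{7}] r6c8 has the single candidate 7 ⇒ r6c8=7.
Step 31. [r9c9∈{7}] r9c9's peers cover all but 7 ⇒ r9c9=7.
Step 32. [r4c7∈{4}] only 4 remains possible at r4c7 ⇒ r4c7=4.
Step 33. [r7c2∈{7}] r7c2 is down to just 7, so r7c2=7.
Step 34. [r1c9∈{1}] only 1 remains possible at r1c9 ⇒ r1c9=1.
Step 35. [r9c6∈{4}] nothing but 4 survives at r9c6, so r9c6=4.
Step 36. [r7c7∈{2}] only 2 remains possible at r7c7 ⇒ r7c7=2.
Step 37. [r4c4∈{9}] only 9 remains possible at r4c4 ⇒ r4c4=9.
Step 38. [r2c1∈{5}] nothing but 5 survives at r2c1. So r2c1=5.

Answer: 7 2 8 5 6 3 9 4 1 / 5 1 6 8 4 9 7 3 2 / 4 3 9 1 2 7 6 8 5 / 1 6 2 9 7 8 4 5 3 / 8 5 7 4 3 6 1 2 9 / 3 9 4 2 1 5 8 7 6 / 6 7 5 3 8 1 2 9 4 / 9 4 1 7 5 2 3 6 8 / 2 8 3 6 9 4 5 1 7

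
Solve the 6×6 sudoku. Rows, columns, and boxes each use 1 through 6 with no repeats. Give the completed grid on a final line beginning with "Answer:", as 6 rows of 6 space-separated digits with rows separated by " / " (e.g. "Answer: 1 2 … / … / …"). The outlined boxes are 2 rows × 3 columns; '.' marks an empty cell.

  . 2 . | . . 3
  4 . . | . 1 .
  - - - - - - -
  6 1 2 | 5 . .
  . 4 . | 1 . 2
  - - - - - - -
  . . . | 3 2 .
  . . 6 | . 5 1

Step 1. [r2c2∈{3,5,6}] in col 2, 6 fits only at r2c2, so r2c2=6.
Step 2. [r5c3∈{1,4,5}] 4 has one home in col 3: r5c3. So r5c3=4.
Step 3. [r1c4∈{4,6}] 6 has one home in col 4: r1c4. So r1c4=6.
Step 4. [r5c1∈{1,5}] in row 5, 1 fits only at r5c1, so r5c1=1.
Step 5. [r1c1∈{5}] r1c1 has the single candidate 5, so r1c1=5.
Step 6. [r4c1∈{3}] r4c1's peers cover all but 3. So r4c1=3.
Step 7. [r1c5∈{4}] r1c5's peers cover all but 4 ⇒ r1c5=4.
Step 8. [r5c2∈{5}] only 5 remains possible at r5c2. So r5c2=5.
Step 9. [r6c4∈{4}] r6c4 is down to just 4. So r6c4=4.
Step 10. [r2c4∈{2}] nothing but 2 survives at r2c4, so r2c4=2.
Step 11. [r6c1∈{2}] r6c1 has the single candidate 2. So r6c1=2.
Step 12. [r5c6∈{6}] r5c6 has the single candidate 6, so r5c6=6.
Step 13. [r4c5∈{6}] r4c5's peers cover all but 6, so r4c5=6.
Step 14. [r2c3∈{3}] r2c3's peers cover all but 3, so r2c3=3.
Step 15. [r3c5∈{3}] nothing but 3 survives at r3c5, so r3c5=3.
Step 16. [r6c2∈{3}] only 3 remains possible at r6c2. So r6c2=3.
Step 17. [r1c3∈{1}] only 1 remains possible at r1c3 ⇒ r1c3=1.
Step 18. [r2c6∈{5}] r2c6's peers cover all but 5, so r2c6=5.
Step 19. [r3c6∈{4}] r3c6 is down to just 4. So r3c6=4.
Step 20. [r4c3∈{5}] r4c3's peers cover all but 5, so r4c3=5.

Answer: 5 2 1 6 4 3 / 4 6 3 2 1 5 / 6 1 2 5 3 4 / 3 4 5 1 6 2 / 1 5 4 3 2 6 / 2 3 6 4 5 1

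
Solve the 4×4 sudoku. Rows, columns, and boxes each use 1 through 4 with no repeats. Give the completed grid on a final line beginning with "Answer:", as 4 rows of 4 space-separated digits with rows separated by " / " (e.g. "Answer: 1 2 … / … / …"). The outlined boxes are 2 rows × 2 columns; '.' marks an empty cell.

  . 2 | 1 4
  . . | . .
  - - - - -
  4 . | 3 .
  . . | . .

Step 1. [r4c1∈{1,2,3}] col 1 places 2 nowhere but r4c1. So r4c1=2.
Step 2. [r2c4∈{2,3}] col 4 places 3 nowhere but r2c4 ⇒ r2c4=3.
Step 3. [r3c2∈{1}] r3c2 has the single candidate 1 ⇒ r3c2=1.
Step 4. [r4c2∈{3}] only 3 remains possible at r4c2 ⇒ r4c2=3.
Step 5. [r1c1∈{3}] r1c1 has the single candidate 3 ⇒ r1c1=3.
Step 6. [r3c4∈{2}] only 2 remains possible at r3c4. So r3c4=2.
Step 7. [r2c2∈{4}] nothing but 4 survives at r2c2. So r2c2=4.
Step 8. [r2c1∈{1}] only 1 remains possible at r2c1, so r2c1=1.
Step 9. [r4c3∈{4}] nothing but 4 survives at r4c3, so r4c3=4.
Step 10. [r2c3∈{2}] nothing but 2 survives at r2c3. So r2c3=2.
Step 11. [r4c4∈{1}] r4c4 has the single candidate 1 ⇒ r4c4=1.

Answer: 3 2 1 4 / 1 4 2 3 / 4 1 3 2 / 2 3 4 1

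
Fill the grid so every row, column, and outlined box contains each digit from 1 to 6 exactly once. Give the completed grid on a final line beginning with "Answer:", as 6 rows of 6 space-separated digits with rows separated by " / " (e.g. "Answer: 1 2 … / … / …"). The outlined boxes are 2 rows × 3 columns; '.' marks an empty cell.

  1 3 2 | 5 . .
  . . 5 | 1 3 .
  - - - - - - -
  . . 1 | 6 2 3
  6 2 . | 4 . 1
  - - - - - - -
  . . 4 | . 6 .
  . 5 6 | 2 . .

Step 1. [r1c5∈{4}] nothing but 4 survives at r1c5, so r1c5=4.
Step 2. [r2c2∈{4,6}] col 2 places 6 nowhere but r2c2, so r2c2=6.
Step 3. [r6c1∈{3}] r6c1's peers cover all but 3, so r6c1=3.
Step 4. [r2c1∈{4}] r2c1 has the single candidate 4 ⇒ r2c1=4.
Step 5. [r3c1∈{5}] r3c1's peers cover all but 5, so r3c1=5.
Step 6. [r5c4∈{3}] r5c4 is down to just 3. So r5c4=3.
Step 7. [r5c6∈{5}] r5c6 has the single candidate 5. So r5c6=5.
Step 8. [r2c6∈{2}] r2c6 has the single candidate 2, so r2c6=2.
Step 9. [r5c1∈{2}] r5c1's peers cover all but 2. So r5c1=2.
Step 10. [r6c5∈{1}] only 1 remains possible at r6c5 ⇒ r6c5=1.
Step 11. [r3c2∈{4}] r3c2 has the single candidate 4. So r3c2=4.
Step 12. [r4c3∈{3}] r4c3's peers cover all but 3. So r4c3=3.
Step 13. [r4c5∈{5}] r4c5's peers cover all but 5 ⇒ r4c5=5.
Step 14. [r5c2∈{1}] nothing but 1 survives at r5c2. So r5c2=1.
Step 15. [r1c6∈{6}] r1c6's peers cover all but 6, so r1c6=6.
Step 16. [r6c6∈{4}] r6c6's peers cover all but 4. So r6c6=4.

Answer: 1 3 2 5 4 6 / 4 6 5 1 3 2 / 5 4 1 6 2 3 / 6 2 3 4 5 1 / 2 1 4 3 6 5 / 3 5 6 2 1 4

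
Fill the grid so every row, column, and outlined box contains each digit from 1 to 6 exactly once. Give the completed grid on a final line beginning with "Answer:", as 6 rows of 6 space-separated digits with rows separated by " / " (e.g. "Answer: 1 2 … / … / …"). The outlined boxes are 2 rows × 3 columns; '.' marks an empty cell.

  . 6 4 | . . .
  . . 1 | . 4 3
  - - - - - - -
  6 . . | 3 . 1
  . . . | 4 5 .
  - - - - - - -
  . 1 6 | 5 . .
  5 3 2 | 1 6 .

Step 1. [r2c1∈{2}] r2c1 is down to just 2 ⇒ r2c1=2.
Step 2. [r3c5∈{2}] r3c5 has the single candidate 2. So r3c5=2.
Step 3. [r5c6∈{2,4}] across row 5, 2 lands solely at r5c6. So r5c6=2.
Step 4. [r3c3∈{5}] r3c3 is down to just 5, so r3c3=5.
Step 5. [r4c1∈{1,3}] in row 4, 1 fits only at r4c1, so r4c1=1.
Step 6. [r4c2∈{2}] nothing but 2 survives at r4c2, so r4c2=2.
Step 7. [r1c4∈{2}] r1c4 is down to just 2, so r1c4=2.
Step 8. [r5c1∈{4}] r5c1 has the single candidate 4, so r5c1=4.
Step 9. [r2c4∈{6}] only 6 remains possible at r2c4 ⇒ r2c4=6.
Step 10. [r1c6∈{5}] r1c6's peers cover all but 5, so r1c6=5.
Step 11. [r3c2∈{4}] r3c2's peers cover all but 4 ⇒ r3c2=4.
Step 12. [r5c5∈{3}] r5c5's peers cover all but 3, so r5c5=3.
Step 13. [r4c6∈{6}] only 6 remains possible at r4c6. So r4c6=6.
Step 14. [r1c5∈{1}] nothing but 1 survives at r1c5. So r1c5=1.
Step 15. [r2c2∈{5}] r2c2's peers cover all but 5 ⇒ r2c2=5.
Step 16. [r6c6∈{4}] r6c6 is down to just 4. So r6c6=4.
Step 17. [r4c3∈{3}] only 3 remains possible at r4c3. So r4c3=3.
Step 18. [r1c1∈{3}] only 3 remains possible at r1c1, so r1c1=3.

Answer: 3 6 4 2 1 5 / 2 5 1 6 4 3 / 6 4 5 3 2 1 / 1 2 3 4 5 6 / 4 1 6 5 3 2 / 5 3 2 1 6 4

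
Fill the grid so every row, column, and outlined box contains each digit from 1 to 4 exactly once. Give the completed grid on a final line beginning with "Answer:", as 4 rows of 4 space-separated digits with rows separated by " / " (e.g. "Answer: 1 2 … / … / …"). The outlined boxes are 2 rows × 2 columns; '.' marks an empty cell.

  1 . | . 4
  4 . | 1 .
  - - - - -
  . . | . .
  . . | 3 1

Step 1. [r3c4∈{2}] r3c4 is down to just 2, so r3c4=2.
Step 2. [r2c2∈{2,3}] row 2 places 2 nowhere but r2c2, so r2c2=2.
Step 3. [r3c2∈{1,3,4}] in row 3, 1 fits only at r3c2, so r3c2=1.
Step 4. [r1c3∈{2}] r1c3's peers cover all but 2 ⇒ r1c3=2.
Step 5. [r3c3∈{4}] r3c3's peers cover all but 4 ⇒ r3c3=4.
Step 6. [r1c2∈{3}] r1c2 is down to just 3. So r1c2=3.
Step 7. [r4c2∈{4}] r4c2's peers cover all but 4 ⇒ r4c2=4.
Step 8. [r4c1∈{2}] nothing but 2 survives at r4c1 ⇒ r4c1=2.
Step 9. [r2c4∈{3}] r2c4 has the single candidate 3. So r2c4=3.
Step 10. [r3c1∈{3}] nothing but 3 survives at r3c1, so r3c1=3.

Answer: 1 3 2 4 / 4 2 1 3 / 3 1 4 2 / 2 4 3 1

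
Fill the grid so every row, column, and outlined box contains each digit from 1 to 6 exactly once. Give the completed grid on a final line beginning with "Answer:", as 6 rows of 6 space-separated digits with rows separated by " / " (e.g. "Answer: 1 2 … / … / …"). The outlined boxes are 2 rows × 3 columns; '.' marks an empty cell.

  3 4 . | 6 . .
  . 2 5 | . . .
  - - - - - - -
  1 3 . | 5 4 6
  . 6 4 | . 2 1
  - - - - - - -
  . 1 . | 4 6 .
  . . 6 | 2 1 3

Step 1. [r5c1∈{2,5}] in col 1, 2 fits only at r5c1. So r5c1=2.
Step 2. [r1c5∈{5}] r1c5 is down to just 5 ⇒ r1c5=5.
Step 3. [r6c2∈{5}] r6c2 has the single candidate 5 ⇒ r6c2=5.
Step 4. [r2c4∈{1,3}] in row 2, 1 fits only at r2c4. So r2c4=1.
Step 5. [r2c1∈{6}] r2c1 has the single candidate 6, so r2c1=6.
Step 6. [r2c5∈{3}] r2c5 has the single candidate 3. So r2c5=3.
Step 7. [r5c6∈{5}] r5c6 is down to just 5 ⇒ r5c6=5.
Step 8. [r4c4∈{3}] r4c4 is down to just 3. So r4c4=3.
Step 9. [r2c6∈{4}] r2c6 is down to just 4 ⇒ r2c6=4.
Step 10. [r6c1∈{4}] nothing but 4 survives at r6c1 ⇒ r6c1=4.
Step 11. [r1c6∈{2}] only 2 remains possible at r1c6. So r1c6=2.
Step 12. [r1c3∈{1}] r1c3 is down to just 1. So r1c3=1.
Step 13. [r3c3∈{2}] r3c3 is down to just 2. So r3c3=2.
Step 14. [r5c3∈{3}] r5c3 has the single candidate 3 ⇒ r5c3=3.
Step 15. [r4c1∈{5}] r4c1 is down to just 5 ⇒ r4c1=5.

Answer: 3 4 1 6 5 2 / 6 2 5 1 3 4 / 1 3 2 5 4 6 / 5 6 4 3 2 1 / 2 1 3 4 6 5 / 4 5 6 2 1 3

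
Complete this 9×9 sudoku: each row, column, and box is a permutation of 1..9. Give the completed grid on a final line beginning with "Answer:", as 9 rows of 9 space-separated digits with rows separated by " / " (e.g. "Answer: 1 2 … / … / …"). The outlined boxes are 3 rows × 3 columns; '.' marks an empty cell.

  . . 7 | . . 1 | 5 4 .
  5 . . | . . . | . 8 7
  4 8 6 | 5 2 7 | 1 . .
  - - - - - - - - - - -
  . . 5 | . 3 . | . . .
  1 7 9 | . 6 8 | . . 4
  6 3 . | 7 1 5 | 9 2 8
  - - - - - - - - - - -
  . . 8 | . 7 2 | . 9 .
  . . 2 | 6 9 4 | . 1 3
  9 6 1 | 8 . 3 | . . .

Step 1. [r1c9∈{2,6,9}] r1c9 is the only open cell in row 1 admitting 6. So r1c9=6.
Step 2. [r4c4∈{2,4,9}] across box 5, 4 lands solely at r4c4, so r4c4=4.
Step 3. [r7c9∈{5}] nothing but 5 survives at r7c9. So r7c9=5.
Step 4. [r2c3∈{3}] r2c3's peers cover all but 3, so r2c3=3.
Step 5. [r9c7∈{2,4,7}] across row 9, 4 lands solely at r9c7. So r9c7=4.
Step 6. [r2c4∈{9}] r2c4 is down to just 9, so r2c4=9.
Step 7. [r1c1∈{2}] only 2 remains possible at r1c1 ⇒ r1c1=2.
Step 8. [r4c8∈{6,7}] across col 8, 6 lands solely at r4c8. So r4c8=6.
Step 9. [r3c8∈{3}] only 3 remains possible at r3c8 ⇒ r3c8=3.
Step 10. [r4c7∈{7}] only 7 remains possible at r4c7. So r4c7=7.
Step 11. [r3c9∈{9}] r3c9 has the single candidate 9. So r3c9=9.
Step 12. [r9c9∈{2}] only 2 remains possible at r9c9. So r9c9=2.
Step 13. [r1c5∈{8}] r1c5 has the single candidate 8 ⇒ r1c5=8.
Step 14. [r1c2∈{9}] r1c2 has the single candidate 9, so r1c2=9.
Step 15. [r8c1∈{7}] nothing but 7 survives at r8c1. So r8c1=7.
Step 16. [r5c7∈{3}] nothing but 3 survives at r5c7. So r5c7=3.
Step 17. [r6c3∈{4}] r6c3 has the single candidate 4 ⇒ r6c3=4.
Step 18. [r2c7∈{2}] nothing but 2 survives at r2c7 ⇒ r2c7=2.
Step 19. [r5c4∈{2}] r5c4 is down to just 2 ⇒ r5c4=2.
Step 20. [r4c9∈{1}] only 1 remains possible at r4c9, so r4c9=1.
Step 21. [r2c6∈{6}] r2c6 has the single candidate 6. So r2c6=6.
Step 22. [r8c7∈{8}] r8c7's peers cover all but 8. So r8c7=8.
Step 23. [r7c4∈{1}] r7c4's peers cover all but 1 ⇒ r7c4=1.
Step 24. [r7c1∈{3}] nothing but 3 survives at r7c1. So r7c1=3.
Step 25. [r9c8∈{7}] only 7 remains possible at r9c8. So r9c8=7.
Step 26. [r9c5∈{5}] r9c5 is down to just 5, so r9c5=5.
Step 27. [r4c6∈{9}] r4c6 is down to just 9, so r4c6=9.
Step 28. [r7c7∈{6}] nothing but 6 survives at r7c7. So r7c7=6.
Step 29. [r1c4∈{3}] r1c4 has the single candidate 3 ⇒ r1c4=3.
Step 30. [r2c2∈{1}] r2c2 has the single candidate 1. So r2c2=1.
Step 31. [r4c1∈{8}] r4c1's peers cover all but 8. So r4c1=8.
Step 32. [r2c5∈{4}] r2c5's peers cover all but 4, so r2c5=4.
Step 33. [r5c8∈{5}] r5c8 is down to just 5 ⇒ r5c8=5.
Step 34. [r8c2∈{5}] r8c2's peers cover all but 5. So r8c2=5.
Step 35. [r4c2∈{2}] r4c2's peers cover all but 2 ⇒ r4c2=2.
Step 36. [r7c2∈{4}] r7c2 has the single candidate 4. So r7c2=4.

Answer: 2 9 7 3 8 1 5 4 6 / 5 1 3 9 4 6 2 8 7 / 4 8 6 5 2 7 1 3 9 / 8 2 5 4 3 9 7 6 1 / 1 7 9 2 6 8 3 5 4 / 6 3 4 7 1 5 9 2 8 / 3 4 8 1 7 2 6 9 5 / 7 5 2 6 9 4 8 1 3 / 9 6 1 8 5 3 4 7 2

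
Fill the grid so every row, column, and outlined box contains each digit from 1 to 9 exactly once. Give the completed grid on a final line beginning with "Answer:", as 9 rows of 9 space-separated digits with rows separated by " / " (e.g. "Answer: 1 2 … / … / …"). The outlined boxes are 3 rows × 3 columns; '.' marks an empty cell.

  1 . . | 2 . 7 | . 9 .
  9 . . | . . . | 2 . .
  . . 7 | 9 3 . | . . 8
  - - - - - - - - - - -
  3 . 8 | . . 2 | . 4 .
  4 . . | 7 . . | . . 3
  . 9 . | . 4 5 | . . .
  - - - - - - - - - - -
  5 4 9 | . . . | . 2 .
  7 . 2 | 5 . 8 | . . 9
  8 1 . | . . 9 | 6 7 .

Step 1. [r7c9∈{1}] nothing but 1 survives at r7c9 ⇒ r7c9=1.
Step 2. [r8c2∈{3,6}] box 7 places 6 nowhere but r8c2 ⇒ r8c2=6.
Step 3. [r6c4∈{1,3,6,8}] 3 has one home in row 6: r6c4 ⇒ r6c4=3.
Step 4. [r5c5∈{1,6,8,9}] r5c5 is the only open cell in box 5 admitting 8. So r5c5=8.
Step 5. [r2c9∈{4,5,6,7}] across row 2, 7 lands solely at r2c9. So r2c9=7.
Step 6. [r7c4∈{6}] r7c4 has the single candidate 6, so r7c4=6.
Step 7. [r4c4∈{1}] nothing but 1 survives at r4c4. So r4c4=1.
Step 8. [r5c6∈{6}] r5c6 is down to just 6, so r5c6=6.
Step 9. [r8c7∈{3,4}] r8c7 is the only open cell in row 8 admitting 4, so r8c7=4.
Step 10. [r4c9∈{5,6}] 6 has one home in row 4: r4c9 ⇒ r4c9=6.
Step 11. [r1c2∈{3,5,8}] r1c2 is the only open cell in row 1 admitting 8. So r1c2=8.
Step 12. [r2c2∈{3,5}] 3 has one home in col 2: r2c2, so r2c2=3.
Step 13. [r5c2∈{2,5}] 2 has one home in row 5: r5c2. So r5c2=2.
Step 14. [r3c2∈{5}] nothing but 5 survives at r3c2 ⇒ r3c2=5.
Step 15. [r3c7∈{1}] nothing but 1 survives at r3c7 ⇒ r3c7=1.
Step 16. [r4c7∈{5,7,9}] in row 4, 5 fits only at r4c7 ⇒ r4c7=5.
Step 17. [r2c8∈{5,6}] in col 8, 5 fits only at r2c8 ⇒ r2c8=5.
Step 18. [r6c1∈{6}] r6c1's peers cover all but 6. So r6c1=6.
Step 19. [r2c6∈{1,4}] in col 6, 1 fits only at r2c6, so r2c6=1.
Step 20. [r2c5∈{6}] r2c5's peers cover all but 6, so r2c5=6.
Step 21. [r6c8∈{1,8}] r6c8 is the only open cell in col 8 admitting 8. So r6c8=8.
Step 22. [r2c3∈{4}] r2c3's peers cover all but 4, so r2c3=4.
Step 23. [r5c3∈{1,5}] 5 has one home in row 5: r5c3 ⇒ r5c3=5.
Step 24. [r8c8∈{3}] r8c8 is down to just 3. So r8c8=3.
Step 25. [r6c9∈{2}] r6c9's peers cover all but 2 ⇒ r6c9=2.
Step 26. [r7c5∈{7}] r7c5 has the single candidate 7, so r7c5=7.
Step 27. [r1c9∈{4}] r1c9 has the single candidate 4, so r1c9=4.
Step 28. [r4c2∈{7}] r4c2's peers cover all but 7 ⇒ r4c2=7.
Step 29. [r9c4∈{4}] r9c4 has the single candidate 4 ⇒ r9c4=4.
Step 30. [r7c7∈{8}] only 8 remains possible at r7c7 ⇒ r7c7=8.
Step 31. [r3c6∈{4}] r3c6 has the single candidate 4. So r3c6=4.
Step 32. [r7c6∈{3}] only 3 remains possible at r7c6. So r7c6=3.
Step 33. [r5c8∈{1}] nothing but 1 survives at r5c8, so r5c8=1.
Step 34. [r6c3∈{1}] only 1 remains possible at r6c3, so r6c3=1.
Step 35. [r9c5∈{2}] only 2 remains possible at r9c5 ⇒ r9c5=2.
Step 36. [r4c5∈{9}] r4c5's peers cover all but 9. So r4c5=9.
Step 37. [r5c7∈{9}] r5c7 has the single candidate 9 ⇒ r5c7=9.
Step 38. [r1c7∈{3}] nothing but 3 survives at r1c7, so r1c7=3.
Step 39. [r9c3∈{3}] only 3 remains possible at r9c3, so r9c3=3.
Step 40. [r8c5∈{1}] r8c5's peers cover all but 1, so r8c5=1.
Step 41. [r3c8∈{6}] r3c8 is down to just 6 ⇒ r3c8=6.
Step 42. [r1c3∈{6}] only 6 remains possible at r1c3. So r1c3=6.
Step 43. [r1c5∈{5}] only 5 remains possible at r1c5, so r1c5=5.
Step 44. [r2c4∈{8}] r2c4's peers cover all but 8 ⇒ r2c4=8.
Step 45. [r3c1∈{2}] r3c1 is down to just 2 ⇒ r3c1=2.
Step 46. [r9c9∈{5}] nothing but 5 survives at r9c9. So r9c9=5.
Step 47. [r6c7∈{7}] r6c7 has the single candidate 7 ⇒ r6c7=7.

Answer: 1 8 6 2 5 7 3 9 4 / 9 3 4 8 6 1 2 5 7 / 2 5 7 9 3 4 1 6 8 / 3 7 8 1 9 2 5 4 6 / 4 2 5 7 8 6 9 1 3 / 6 9 1 3 4 5 7 8 2 / 5 4 9 6 7 3 8 2 1 / 7 6 2 5 1 8 4 3 9 / 8 1 3 4 2 9 6 7 5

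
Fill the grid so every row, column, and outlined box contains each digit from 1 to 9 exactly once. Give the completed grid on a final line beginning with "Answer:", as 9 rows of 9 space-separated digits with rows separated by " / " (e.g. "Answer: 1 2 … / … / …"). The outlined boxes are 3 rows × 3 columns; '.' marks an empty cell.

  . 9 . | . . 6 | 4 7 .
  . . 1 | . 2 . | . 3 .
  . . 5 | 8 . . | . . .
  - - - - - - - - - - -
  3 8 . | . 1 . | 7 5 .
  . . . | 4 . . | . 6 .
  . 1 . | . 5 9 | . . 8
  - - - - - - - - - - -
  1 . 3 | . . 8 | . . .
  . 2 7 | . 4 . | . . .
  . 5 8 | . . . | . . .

Step 1. [r5c2∈{7}] r5c2's peers cover all but 7, so r5c2=7.
Step 2. [r6c4∈{2,3,6,7}] across row 6, 7 lands solely at r6c4. So r6c4=7.
Step 3. [r1c3∈{2}] only 2 remains possible at r1c3 ⇒ r1c3=2.
Step 4. [r4c4∈{2,6}] in box 5, 6 fits only at r4c4 ⇒ r4c4=6.
Step 5. [r1c5∈{3}] only 3 remains possible at r1c5, so r1c5=3.
Step 6. [r2c7∈{5,6,8,9}] across box 3, 8 lands solely at r2c7. So r2c7=8.
Step 7. [r5c6∈{2,3}] across box 5, 3 lands solely at r5c6, so r5c6=3.
Step 8. [r5c3∈{9}] r5c3 is down to just 9, so r5c3=9.
Step 9. [r4c9∈{2,4,9}] row 4 places 9 nowhere but r4c9 ⇒ r4c9=9.
Step 10. [r2c4∈{5,9}] 9 has one home in row 2: r2c4 ⇒ r2c4=9.
Step 11. [r6c8∈{2,4}] 4 has one home in box 6: r6c8. So r6c8=4.
Step 12. [r3c5∈{7}] r3c5 has the single candidate 7, so r3c5=7.
Step 13. [r7c9∈{2,4,5,6,7}] in row 7, 7 fits only at r7c9, so r7c9=7.
Step 14. [r9c9∈{1,2,3,4,6}] across col 9, 4 lands solely at r9c9. So r9c9=4.
Step 15. [r8c9∈{1,3,5,6}] in col 9, 3 fits only at r8c9, so r8c9=3.
Step 16. [r7c2∈{4,6}] 4 has one home in row 7: r7c2, so r7c2=4.
Step 17. [r2c2∈{6}] only 6 remains possible at r2c2. So r2c2=6.
Step 18. [r3c9∈{1,2,6}] 6 has one home in col 9: r3c9. So r3c9=6.
Step 19. [r5c9∈{1,2}] col 9 places 2 nowhere but r5c9 ⇒ r5c9=2.
Step 20. [r1c9∈{1,5}] in col 9, 1 fits only at r1c9 ⇒ r1c9=1.
Step 21. [r1c4∈{5}] nothing but 5 survives at r1c4. So r1c4=5.
Step 22. [r8c4∈{1}] nothing but 1 survives at r8c4. So r8c4=1.
Step 23. [r7c7∈{2,5,6,9}] r7c7 is the only open cell in row 7 admitting 5 ⇒ r7c7=5.
Step 24. [r9c8∈{1,2,9}] col 8 places 1 nowhere but r9c8. So r9c8=1.
Step 25. [r7c4∈{2}] r7c4 has the single candidate 2 ⇒ r7c4=2.
Step 26. [r7c8∈{9}] nothing but 9 survives at r7c8, so r7c8=9.
Step 27. [r3c1∈{4}] r3c1 is down to just 4 ⇒ r3c1=4.
Step 28. [r8c7∈{6}] only 6 remains possible at r8c7. So r8c7=6.
Step 29. [r9c1∈{6,9}] across box 7, 6 lands solely at r9c1 ⇒ r9c1=6.
Step 30. [r3c8∈{2}] nothing but 2 survives at r3c8. So r3c8=2.
Step 31. [r3c6∈{1}] only 1 remains possible at r3c6 ⇒ r3c6=1.
Step 32. [r4c3∈{4}] only 4 remains possible at r4c3. So r4c3=4.
Step 33. [r9c6∈{7}] r9c6 is down to just 7. So r9c6=7.
Step 34. [r5c5∈{8}] r5c5's peers cover all but 8. So r5c5=8.
Step 35. [r6c7∈{3}] r6c7 has the single candidate 3 ⇒ r6c7=3.
Step 36. [r9c5∈{9}] only 9 remains possible at r9c5. So r9c5=9.
Step 37. [r2c9∈{5}] only 5 remains possible at r2c9. So r2c9=5.
Step 38. [r3c2∈{3}] r3c2 is down to just 3 ⇒ r3c2=3.
Step 39. [r2c1∈{7}] r2c1 is down to just 7. So r2c1=7.
Step 40. [r7c5∈{6}] only 6 remains possible at r7c5, so r7c5=6.
Step 41. [r8c1∈{9}] r8c1 is down to just 9, so r8c1=9.
Step 42. [r5c7∈{1}] r5c7 is down to just 1 ⇒ r5c7=1.
Step 43. [r8c8∈{8}] only 8 remains possible at r8c8 ⇒ r8c8=8.
Step 44. [r6c1∈{2}] r6c1's peers cover all but 2. So r6c1=2.
Step 45. [r2c6∈{4}] only 4 remains possible at r2c6, so r2c6=4.
Step 46. [r5c1∈{5}] nothing but 5 survives at r5c1. So r5c1=5.
Step 47. [r6c3∈{6}] r6c3's peers cover all but 6 ⇒ r6c3=6.
Step 48. [r4c6∈{2}] r4c6's peers cover all but 2 ⇒ r4c6=2.
Step 49. [r8c6∈{5}] nothing but 5 survives at r8c6 ⇒ r8c6=5.
Step 50. [r1c1∈{8}] nothing but 8 survives at r1c1. So r1c1=8.
Step 51. [r9c4∈{3}] r9c4 is down to just 3, so r9c4=3.
Step 52. [r3c7∈{9}] r3c7 is down to just 9, so r3c7=9.
Step 53. [r9c7∈{2}] nothing but 2 survives at r9c7, so r9c7=2.

Answer: 8 9 2 5 3 6 4 7 1 / 7 6 1 9 2 4 8 3 5 / 4 3 5 8 7 1 9 2 6 / 3 8 4 6 1 2 7 5 9 / 5 7 9 4 8 3 1 6 2 / 2 1 6 7 5 9 3 4 8 / 1 4 3 2 6 8 5 9 7 / 9 2 7 1 4 5 6 8 3 / 6 5 8 3 9 7 2 1 4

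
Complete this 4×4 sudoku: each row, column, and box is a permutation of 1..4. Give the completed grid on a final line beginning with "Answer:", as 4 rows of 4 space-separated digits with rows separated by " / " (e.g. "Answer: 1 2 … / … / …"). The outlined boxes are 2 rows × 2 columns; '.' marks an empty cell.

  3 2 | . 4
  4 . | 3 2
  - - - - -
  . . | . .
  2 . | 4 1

Step 1. [r3c2∈{1,3,4}] across row 3, 4 lands solely at r3c2. So r3c2=4.
Step 2. [r4c2∈{3}] r4c2 has the single candidate 3, so r4c2=3.
Step 3. [r3c3∈{2}] r3c3 has the single candidate 2 ⇒ r3c3=2.
Step 4. [r2c2∈{1}] r2c2 has the single candidate 1, so r2c2=1.
Step 5. [r3c1∈{1}] r3c1's peers cover all but 1. So r3c1=1.
Step 6. [r3c4∈{3}] r3c4's peers cover all but 3 ⇒ r3c4=3.
Step 7. [r1c3∈{1}] only 1 remains possible at r1c3 ⇒ r1c3=1.

Answer: 3 2 1 4 / 4 1 3 2 / 1 4 2 3 / 2 3 4 1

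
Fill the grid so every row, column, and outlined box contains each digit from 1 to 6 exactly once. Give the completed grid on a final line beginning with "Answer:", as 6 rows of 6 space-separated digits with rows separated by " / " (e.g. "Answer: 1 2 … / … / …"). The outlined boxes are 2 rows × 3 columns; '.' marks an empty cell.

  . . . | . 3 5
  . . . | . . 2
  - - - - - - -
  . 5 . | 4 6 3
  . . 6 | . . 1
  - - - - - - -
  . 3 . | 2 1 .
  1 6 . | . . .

Step 1. [r3c1∈{2}] r3c1's peers cover all but 2 ⇒ r3c1=2.
Step 2. [r2c3∈{1,3,4,5}] col 3 places 3 nowhere but r2c3, so r2c3=3.
Step 3. [r2c5∈{4}] r2c5's peers cover all but 4. So r2c5=4.
Step 4. [r6c5∈{5}] r6c5's peers cover all but 5, so r6c5=5.
Step 5. [r2c2∈{1}] r2c2 is down to just 1 ⇒ r2c2=1.
Step 6. [r6c3∈{2,4}] r6c3 is the only open cell in row 6 admitting 2 ⇒ r6c3=2.
Step 7. [r1c3∈{4}] nothing but 4 survives at r1c3 ⇒ r1c3=4.
Step 8. [r5c1∈{4,5}] box 5 places 4 nowhere but r5c1. So r5c1=4.
Step 9. [r1c1∈{6}] only 6 remains possible at r1c1 ⇒ r1c1=6.
Step 10. [r5c3∈{5}] r5c3 has the single candidate 5 ⇒ r5c3=5.
Step 11. [r4c5∈{2}] r4c5 is down to just 2, so r4c5=2.
Step 12. [r6c4∈{3}] r6c4 has the single candidate 3 ⇒ r6c4=3.
Step 13. [r2c1∈{5}] nothing but 5 survives at r2c1 ⇒ r2c1=5.
Step 14. [r4c2∈{4}] nothing but 4 survives at r4c2 ⇒ r4c2=4.
Step 15. [r2c4∈{6}] r2c4 has the single candidate 6 ⇒ r2c4=6.
Step 16. [r3c3∈{1}] r3c3 is down to just 1. So r3c3=1.
Step 17. [r6c6∈{4}] r6c6 is down to just 4. So r6c6=4.
Step 18. [r1c4∈{1}] nothing but 1 survives at r1c4, so r1c4=1.
Step 19. [r4c4∈{5}] nothing but 5 survives at r4c4. So r4c4=5.
Step 20. [r4c1∈{3}] nothing but 3 survives at r4c1 ⇒ r4c1=3.
Step 21. [r5c6∈{6}] r5c6 has the single candidate 6, so r5c6=6.
Step 22. [r1c2∈{2}] only 2 remains possible at r1c2. So r1c2=2.

Answer: 6 2 4 1 3 5 / 5 1 3 6 4 2 / 2 5 1 4 6 3 / 3 4 6 5 2 1 / 4 3 5 2 1 6 / 1 6 2 3 5 4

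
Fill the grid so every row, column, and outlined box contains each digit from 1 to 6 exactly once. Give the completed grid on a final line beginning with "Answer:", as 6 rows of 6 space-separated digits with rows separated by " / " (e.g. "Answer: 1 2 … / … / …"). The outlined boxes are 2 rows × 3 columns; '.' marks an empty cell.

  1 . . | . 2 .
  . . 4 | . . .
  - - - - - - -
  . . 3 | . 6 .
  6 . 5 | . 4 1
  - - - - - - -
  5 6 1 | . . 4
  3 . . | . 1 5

Step 1. [r4c2∈{2}] nothing but 2 survives at r4c2. So r4c2=2.
Step 2. [r2c5∈{3,5}] across col 5, 5 lands solely at r2c5. So r2c5=5.
Step 3. [r5c4∈{2,3}] r5c4 is the only open cell in row 5 admitting 2 ⇒ r5c4=2.
Step 4. [r2c2∈{3}] r2c2's peers cover all but 3 ⇒ r2c2=3.
Step 5. [r2c6∈{6}] r2c6 is down to just 6, so r2c6=6.
Step 6. [r1c4∈{3,4}] 4 has one home in row 1: r1c4. So r1c4=4.
Step 7. [r3c2∈{1,4}] 1 has one home in row 3: r3c2 ⇒ r3c2=1.
Step 8. [r5c5∈{3}] r5c5 has the single candidate 3, so r5c5=3.
Step 9. [r3c1∈{4}] r3c1 has the single candidate 4. So r3c1=4.
Step 10. [r1c2∈{5}] r1c2's peers cover all but 5, so r1c2=5.
Step 11. [r1c6∈{3}] nothing but 3 survives at r1c6 ⇒ r1c6=3.
Step 12. [r3c4∈{5}] nothing but 5 survives at r3c4, so r3c4=5.
Step 13. [r4c4∈{3}] r4c4 is down to just 3, so r4c4=3.
Step 14. [r1c3∈{6}] only 6 remains possible at r1c3. So r1c3=6.
Step 15. [r6c3∈{2}] r6c3's peers cover all but 2, so r6c3=2.
Step 16. [r2c1∈{2}] r2c1 is down to just 2, so r2c1=2.
Step 17. [r3c6∈{2}] only 2 remains possible at r3c6, so r3c6=2.
Step 18. [r6c4∈{6}] r6c4 is down to just 6. So r6c4=6.
Step 19. [r2c4∈{1}] r2c4's peers cover all but 1. So r2c4=1.
Step 20. [r6c2∈{4}] r6c2 is down to just 4 ⇒ r6c2=4.

Answer: 1 5 6 4 2 3 / 2 3 4 1 5 6 / 4 1 3 5 6 2 / 6 2 5 3 4 1 / 5 6 1 2 3 4 / 3 4 2 6 1 5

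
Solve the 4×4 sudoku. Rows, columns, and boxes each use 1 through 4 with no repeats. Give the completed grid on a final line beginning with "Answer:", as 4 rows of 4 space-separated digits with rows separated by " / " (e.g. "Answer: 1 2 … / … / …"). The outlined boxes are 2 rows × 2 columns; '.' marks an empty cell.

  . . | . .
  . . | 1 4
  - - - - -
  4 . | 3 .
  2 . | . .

Step 1. [r2c1∈{3}] r2c1 has the single candidate 3 ⇒ r2c1=3.
Step 2. [r3c2∈{1}] r3c2's peers cover all but 1 ⇒ r3c2=1.
Step 3. [r1c3∈{2}] r1c3's peers cover all but 2. So r1c3=2.
Step 4. [r1c1∈{1}] r1c1's peers cover all but 1 ⇒ r1c1=1.
Step 5. [r1c2∈{4}] r1c2 has the single candidate 4, so r1c2=4.
Step 6. [r1c4∈{3}] r1c4 is down to just 3 ⇒ r1c4=3.
Step 7. [r4c4∈{1}] r4c4's peers cover all but 1. So r4c4=1.
Step 8. [r2c2∈{2}] r2c2 is down to just 2, so r2c2=2.
Step 9. [r4c2∈{3}] only 3 remains possible at r4c2 ⇒ r4c2=3.
Step 10. [r4c3∈{4}] r4c3's peers cover all but 4. So r4c3=4.
Step 11. [r3c4∈{2}] r3c4's peers cover all but 2. So r3c4=2.

Answer: 1 4 2 3 / 3 2 1 4 / 4 1 3 2 / 2 3 4 1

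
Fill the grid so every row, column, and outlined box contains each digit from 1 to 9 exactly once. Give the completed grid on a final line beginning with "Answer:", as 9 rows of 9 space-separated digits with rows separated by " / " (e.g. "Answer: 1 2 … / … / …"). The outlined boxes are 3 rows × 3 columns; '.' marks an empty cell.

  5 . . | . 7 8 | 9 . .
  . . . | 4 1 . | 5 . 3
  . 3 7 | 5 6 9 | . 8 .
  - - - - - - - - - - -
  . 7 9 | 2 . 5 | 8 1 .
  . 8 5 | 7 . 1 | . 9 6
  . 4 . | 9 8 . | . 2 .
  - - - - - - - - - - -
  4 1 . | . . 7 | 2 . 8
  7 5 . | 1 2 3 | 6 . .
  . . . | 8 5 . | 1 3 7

Step 1. [r4c1∈{3,6}] r4c1 is the only open cell in row 4 admitting 6. So r4c1=6.
Step 2. [r1c3∈{1,2,4,6}] col 3 places 4 nowhere but r1c3 ⇒ r1c3=4.
Step 3. [r4c9∈{4}] nothing but 4 survives at r4c9, so r4c9=4.
Step 4. [r5c1∈{2,3}] row 5 places 2 nowhere but r5c1. So r5c1=2.
Step 5. [r6c1∈{1,3}] 3 has one home in col 1: r6c1, so r6c1=3.
Step 6. [r1c8∈{6}] r1c8's peers cover all but 6. So r1c8=6.
Step 7. [r1c2∈{2}] r1c2 is down to just 2 ⇒ r1c2=2.
Step 8. [r7c4∈{6}] only 6 remains possible at r7c4. So r7c4=6.
Step 9. [r2c1∈{8,9}] across col 1, 8 lands solely at r2c1 ⇒ r2c1=8.
Step 10. [r2c2∈{6,9}] r2c2 is the only open cell in row 2 admitting 9. So r2c2=9.
Step 11. [r4c5∈{3}] r4c5 is down to just 3. So r4c5=3.
Step 12. [r9c3∈{2,6}] in row 9, 2 fits only at r9c3 ⇒ r9c3=2.
Step 13. [r1c9∈{1}] r1c9 has the single candidate 1. So r1c9=1.
Step 14. [r6c3∈{1}] only 1 remains possible at r6c3, so r6c3=1.
Step 15. [r6c6∈{6}] r6c6 is down to just 6 ⇒ r6c6=6.
Step 16. [r3c1∈{1}] r3c1's peers cover all but 1 ⇒ r3c1=1.
Step 17. [r8c3∈{8}] only 8 remains possible at r8c3 ⇒ r8c3=8.
Step 18. [r2c6∈{2}] r2c6 is down to just 2, so r2c6=2.
Step 19. [r9c1∈{9}] r9c1 is down to just 9, so r9c1=9.
Step 20. [r5c5∈{4}] r5c5's peers cover all but 4, so r5c5=4.
Step 21. [r8c8∈{4}] r8c8's peers cover all but 4, so r8c8=4.
Step 22. [r2c3∈{6}] nothing but 6 survives at r2c3 ⇒ r2c3=6.
Step 23. [r7c3∈{3}] r7c3 is down to just 3. So r7c3=3.
Step 24. [r8c9∈{9}] r8c9 is down to just 9 ⇒ r8c9=9.
Step 25. [r3c7∈{4}] r3c7 is down to just 4, so r3c7=4.
Step 26. [r9c2∈{6}] r9c2 has the single candidate 6, so r9c2=6.
Step 27. [r9c6∈{4}] only 4 remains possible at r9c6 ⇒ r9c6=4.
Step 28. [r3c9∈{2}] nothing but 2 survives at r3c9 ⇒ r3c9=2.
Step 29. [r1c4∈{3}] r1c4's peers cover all but 3, so r1c4=3.
Step 30. [r5c7∈{3}] nothing but 3 survives at r5c7 ⇒ r5c7=3.
Step 31. [r6c9∈{5}] r6c9's peers cover all but 5. So r6c9=5.
Step 32. [r6c7∈{7}] r6c7's peers cover all but 7 ⇒ r6c7=7.
Step 33. [r7c5∈{9}] only 9 remains possible at r7c5 ⇒ r7c5=9.
Step 34. [r7c8∈{5}] r7c8 is down to just 5 ⇒ r7c8=5.
Step 35. [r2c8∈{7}] r2c8's peers cover all but 7 ⇒ r2c8=7.

Answer: 5 2 4 3 7 8 9 6 1 / 8 9 6 4 1 2 5 7 3 / 1 3 7 5 6 9 4 8 2 / 6 7 9 2 3 5 8 1 4 / 2 8 5 7 4 1 3 9 6 / 3 4 1 9 8 6 7 2 5 / 4 1 3 6 9 7 2 5 8 / 7 5 8 1 2 3 6 4 9 / 9 6 2 8 5 4 1 3 7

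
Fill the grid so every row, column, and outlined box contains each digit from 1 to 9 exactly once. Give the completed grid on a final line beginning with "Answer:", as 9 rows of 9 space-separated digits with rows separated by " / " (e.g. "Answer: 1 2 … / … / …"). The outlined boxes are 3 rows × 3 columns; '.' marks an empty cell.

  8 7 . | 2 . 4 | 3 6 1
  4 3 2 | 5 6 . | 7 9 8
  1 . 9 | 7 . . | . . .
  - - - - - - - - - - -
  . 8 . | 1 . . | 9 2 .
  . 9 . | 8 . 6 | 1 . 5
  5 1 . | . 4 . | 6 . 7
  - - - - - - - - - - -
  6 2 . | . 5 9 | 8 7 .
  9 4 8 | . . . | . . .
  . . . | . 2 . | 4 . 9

Step 1. [r6c3∈{3}] r6c3 is down to just 3. So r6c3=3.
Step 2. [r4c1∈{7}] r4c1 is down to just 7. So r4c1=7.
Step 3. [r8c5∈{1,3,7}] across col 5, 1 lands solely at r8c5 ⇒ r8c5=1.
Step 4. [r7c9∈{3}] r7c9 is down to just 3 ⇒ r7c9=3.
Step 5. [r9c3∈{1,5,7}] across col 3, 7 lands solely at r9c3, so r9c3=7.
Step 6. [r8c8∈{5}] only 5 remains possible at r8c8. So r8c8=5.
Step 7. [r4c5∈{3}] nothing but 3 survives at r4c5, so r4c5=3.
Step 8. [r3c6∈{3,8}] in row 3, 3 fits only at r3c6. So r3c6=3.
Step 9. [r4c9∈{4}] r4c9's peers cover all but 4. So r4c9=4.
Step 10. [r3c9∈{2}] only 2 remains possible at r3c9. So r3c9=2.
Step 11. [r8c4∈{3,6}] 3 has one home in row 8: r8c4. So r8c4=3.
Step 12. [r3c2∈{5,6}] row 3 places 6 nowhere but r3c2 ⇒ r3c2=6.
Step 13. [r7c3∈{1}] r7c3 has the single candidate 1. So r7c3=1.
Step 14. [r3c5∈{8}] r3c5 is down to just 8. So r3c5=8.
Step 15. [r1c5∈{9}] r1c5 is down to just 9. So r1c5=9.
Step 16. [r8c7∈{2}] r8c7 is down to just 2, so r8c7=2.
Step 17. [r6c4∈{9}] nothing but 9 survives at r6c4, so r6c4=9.
Step 18. [r6c8∈{8}] r6c8 is down to just 8, so r6c8=8.
Step 19. [r9c4∈{6}] nothing but 6 survives at r9c4. So r9c4=6.
Step 20. [r9c2∈{5}] only 5 remains possible at r9c2. So r9c2=5.
Step 21. [r4c6∈{5}] nothing but 5 survives at r4c6, so r4c6=5.
Step 22. [r8c6∈{7}] only 7 remains possible at r8c6 ⇒ r8c6=7.
Step 23. [r7c4∈{4}] r7c4 is down to just 4, so r7c4=4.
Step 24. [r5c3∈{4}] r5c3 is down to just 4. So r5c3=4.
Step 25. [r1c3∈{5}] only 5 remains possible at r1c3. So r1c3=5.
Step 26. [r3c8∈{4}] only 4 remains possible at r3c8, so r3c8=4.
Step 27. [r5c1∈{2}] r5c1's peers cover all but 2, so r5c1=2.
Step 28. [r9c6∈{8}] r9c6's peers cover all but 8. So r9c6=8.
Step 29. [r9c8∈{1}] r9c8 has the single candidate 1 ⇒ r9c8=1.
Step 30. [r2c6∈{1}] r2c6 has the single candidate 1. So r2c6=1.
Step 31. [r3c7∈{5}] r3c7 is down to just 5. So r3c7=5.
Step 32. [r4c3∈{6}] nothing but 6 survives at r4c3. So r4c3=6.
Step 33. [r5c5∈{7}] r5c5's peers cover all but 7, so r5c5=7.
Step 34. [r8c9∈{6}] r8c9 has the single candidate 6. So r8c9=6.
Step 35. [r5c8∈{3}] r5c8 has the single candidate 3, so r5c8=3.
Step 36. [r6c6∈{2}] r6c6 has the single candidate 2. So r6c6=2.
Step 37. [r9c1∈{3}] r9c1's peers cover all but 3, so r9c1=3.

Answer: 8 7 5 2 9 4 3 6 1 / 4 3 2 5 6 1 7 9 8 / 1 6 9 7 8 3 5 4 2 / 7 8 6 1 3 5 9 2 4 / 2 9 4 8 7 6 1 3 5 / 5 1 3 9 4 2 6 8 7 / 6 2 1 4 5 9 8 7 3 / 9 4 8 3 1 7 2 5 6 / 3 5 7 6 2 8 4 1 9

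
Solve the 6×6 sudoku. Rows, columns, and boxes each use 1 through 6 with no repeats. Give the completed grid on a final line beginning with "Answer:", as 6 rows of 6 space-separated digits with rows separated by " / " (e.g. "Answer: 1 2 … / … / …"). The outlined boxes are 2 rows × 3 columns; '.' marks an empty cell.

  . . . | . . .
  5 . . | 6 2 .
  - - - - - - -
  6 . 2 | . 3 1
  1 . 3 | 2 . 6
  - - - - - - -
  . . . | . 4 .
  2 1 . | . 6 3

Step 1. [r1c1∈{3,4}] r1c1 is the only open cell in col 1 admitting 4. So r1c1=4.
Step 2. [r6c4∈{5}] r6c4 is down to just 5, so r6c4=5.
Step 3. [r3c2∈{4,5}] across row 3, 5 lands solely at r3c2 ⇒ r3c2=5.
Step 4. [r1c5∈{1,5}] col 5 places 1 nowhere but r1c5, so r1c5=1.
Step 5. [r2c2∈{3}] nothing but 3 survives at r2c2, so r2c2=3.
Step 6. [r5c2∈{6}] r5c2 is down to just 6, so r5c2=6.
Step 7. [r1c4∈{3}] only 3 remains possible at r1c4, so r1c4=3.
Step 8. [r5c3∈{5}] r5c3 has the single candidate 5. So r5c3=5.
Step 9. [r3c4∈{4}] r3c4's peers cover all but 4 ⇒ r3c4=4.
Step 10. [r1c3∈{6}] only 6 remains possible at r1c3 ⇒ r1c3=6.
Step 11. [r4c2∈{4}] r4c2 is down to just 4 ⇒ r4c2=4.
Step 12. [r5c4∈{1}] r5c4's peers cover all but 1, so r5c4=1.
Step 13. [r2c6∈{4}] r2c6 has the single candidate 4, so r2c6=4.
Step 14. [r5c6∈{2}] only 2 remains possible at r5c6, so r5c6=2.
Step 15. [r4c5∈{5}] r4c5's peers cover all but 5, so r4c5=5.
Step 16. [r5c1∈{3}] r5c1's peers cover all but 3 ⇒ r5c1=3.
Step 17. [r2c3∈{1}] r2c3 has the single candidate 1. So r2c3=1.
Step 18. [r6c3∈{4}] only 4 remains possible at r6c3 ⇒ r6c3=4.
Step 19. [r1c6∈{5}] r1c6's peers cover all but 5. So r1c6=5.
Step 20. [r1c2∈{2}] only 2 remains possible at r1c2 ⇒ r1c2=2.

Answer: 4 2 6 3 1 5 / 5 3 1 6 2 4 / 6 5 2 4 3 1 / 1 4 3 2 5 6 / 3 6 5 1 4 2 / 2 1 4 5 6 3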